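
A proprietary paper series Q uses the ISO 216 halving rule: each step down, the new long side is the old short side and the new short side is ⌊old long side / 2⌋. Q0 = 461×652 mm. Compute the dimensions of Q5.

81 × 115 mm

Q1: ⌊652/2⌋ × 461 = 326 × 461 mm
Q2: ⌊461/2⌋ × 326 = 230 × 326 mm
Q3: ⌊326/2⌋ × 230 = 163 × 230 mm
Q4: ⌊230/2⌋ × 163 = 115 × 163 mm
Q5: ⌊163/2⌋ × 115 = 81 × 115 mm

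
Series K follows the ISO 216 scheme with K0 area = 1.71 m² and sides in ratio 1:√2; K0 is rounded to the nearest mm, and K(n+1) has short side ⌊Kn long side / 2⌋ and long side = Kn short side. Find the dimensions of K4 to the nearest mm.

275 × 388 mm

Let K0's short side be w mm. w · w√2 = 1.71 m² = 1,710,000 mm², so w ≈ 1099.6 mm and w√2 ≈ 1555.1 mm → K0 = 1100 × 1555 mm.
K1: ⌊1555/2⌋ × 1100 = 777 × 1100 mm
K2: ⌊1100/2⌋ × 777 = 550 × 777 mm
K3: ⌊777/2⌋ × 550 = 388 × 550 mm
K4: ⌊550/2⌋ × 388 = 275 × 388 mm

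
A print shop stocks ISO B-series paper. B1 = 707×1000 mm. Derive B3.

B2: ⌊1000/2⌋ × 707 = 500 × 707 mm
B3: ⌊707/2⌋ × 500 = 353 × 500 mm

353 × 500 mm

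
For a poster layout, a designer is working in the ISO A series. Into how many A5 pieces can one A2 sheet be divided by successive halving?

8

Each ISO step halves the sheet: 1 × A2 → 2 × A3 → 4 × A4 → 8 × A5
From A2 to A5 is 3 halving steps: 2^3 = 8.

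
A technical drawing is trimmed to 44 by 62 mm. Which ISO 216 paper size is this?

B9 (44 × 62 mm)

Aspect ratio 62/44 ≈ 1.409 — close to the ISO √2 ≈ 1.414.
In the B-series (B0 = 1000 × 1414 mm): B9 = 44 × 62 mm.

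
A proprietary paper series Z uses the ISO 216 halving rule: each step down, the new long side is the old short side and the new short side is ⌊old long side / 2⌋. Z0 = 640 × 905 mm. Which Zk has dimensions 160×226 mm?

Z4

Z0: 640 × 905 mm
Z1: 452 × 640 mm
Z2: 320 × 452 mm
Z3: 226 × 320 mm
Z4: 160 × 226 mm
Z5: 113 × 160 mm
→ matches Z4.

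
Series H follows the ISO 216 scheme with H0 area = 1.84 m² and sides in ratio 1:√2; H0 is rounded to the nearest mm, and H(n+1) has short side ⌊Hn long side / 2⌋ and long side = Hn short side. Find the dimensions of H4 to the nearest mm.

Let H0's short side be w mm. w · w√2 = 1.84 m² = 1,840,000 mm², so w ≈ 1140.6 mm and w√2 ≈ 1613.1 mm → H0 = 1141 × 1613 mm.
H1: ⌊1613/2⌋ × 1141 = 806 × 1141 mm
H2: ⌊1141/2⌋ × 806 = 570 × 806 mm
H3: ⌊806/2⌋ × 570 = 403 × 570 mm
H4: ⌊570/2⌋ × 403 = 285 × 403 mm

285 × 403 mm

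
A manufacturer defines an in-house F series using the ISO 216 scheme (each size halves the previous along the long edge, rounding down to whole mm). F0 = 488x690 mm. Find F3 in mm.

172 × 244 mm

F1 = 345 × 488 mm (from F0 by 1 halving).
F2: ⌊488/2⌋ × 345 = 244 × 345 mm
F3: ⌊345/2⌋ × 244 = 172 × 244 mm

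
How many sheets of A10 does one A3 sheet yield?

A3 = 297 × 420 mm; A10 = 26 × 37 mm.
Each halving step doubles the count; 7 steps from A3 to A10.
2^7 = 128.

128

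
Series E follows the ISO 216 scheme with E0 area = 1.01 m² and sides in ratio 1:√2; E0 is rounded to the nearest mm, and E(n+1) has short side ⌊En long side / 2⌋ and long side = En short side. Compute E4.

Let E0's short side be w mm. w · w√2 = 1.01 m² = 1,010,000 mm², so w ≈ 845.1 mm and w√2 ≈ 1195.1 mm → E0 = 845 × 1195 mm.
E1: ⌊1195/2⌋ × 845 = 597 × 845 mm
E2: ⌊845/2⌋ × 597 = 422 × 597 mm
E3: ⌊597/2⌋ × 422 = 298 × 422 mm
E4: ⌊422/2⌋ × 298 = 211 × 298 mm

211 × 298 mm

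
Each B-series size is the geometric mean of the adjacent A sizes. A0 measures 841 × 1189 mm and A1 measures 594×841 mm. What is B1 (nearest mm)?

707 × 1000 mm

Short side: √(841 · 594) = √499554 ≈ 706.8 → 707 mm
Long side: √(1189 · 841) = √999949 ≈ 1000.0 → 1000 mm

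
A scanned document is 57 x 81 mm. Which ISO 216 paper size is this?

Aspect ratio 81/57 ≈ 1.421 — close to the ISO √2 ≈ 1.414.
In the C-series (envelope sizes, between A and B): C8 = 57 × 81 mm.

C8 (57 × 81 mm)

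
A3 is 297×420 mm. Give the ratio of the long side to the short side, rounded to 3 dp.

420 / 297 = 1.414
Matches √2 ≈ 1.414 — the ISO 216 defining ratio.

1.414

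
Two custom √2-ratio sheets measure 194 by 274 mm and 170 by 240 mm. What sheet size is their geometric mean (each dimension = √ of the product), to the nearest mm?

Short side: √(194 · 170) = √32980 ≈ 181.6 → 182 mm
Long side: √(274 · 240) = √65760 ≈ 256.4 → 256 mm

182 × 256 mm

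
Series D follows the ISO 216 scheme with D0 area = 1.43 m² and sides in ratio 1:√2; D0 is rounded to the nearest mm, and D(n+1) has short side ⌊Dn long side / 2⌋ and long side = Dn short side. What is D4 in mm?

251 × 355 mm

Let D0's short side be w mm. w · w√2 = 1.43 m² = 1,430,000 mm², so w ≈ 1005.6 mm and w√2 ≈ 1422.1 mm → D0 = 1006 × 1422 mm.
D1: ⌊1422/2⌋ × 1006 = 711 × 1006 mm
D2: ⌊1006/2⌋ × 711 = 503 × 711 mm
D3: ⌊711/2⌋ × 503 = 355 × 503 mm
D4: ⌊503/2⌋ × 355 = 251 × 355 mm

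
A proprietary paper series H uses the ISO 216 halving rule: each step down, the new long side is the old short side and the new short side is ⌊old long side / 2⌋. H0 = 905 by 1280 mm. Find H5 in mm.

160 × 226 mm

H1: ⌊1280/2⌋ × 905 = 640 × 905 mm
H2: ⌊905/2⌋ × 640 = 452 × 640 mm
H3: ⌊640/2⌋ × 452 = 320 × 452 mm
H4: ⌊452/2⌋ × 320 = 226 × 320 mm
H5: ⌊320/2⌋ × 226 = 160 × 226 mm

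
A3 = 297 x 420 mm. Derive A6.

105 × 148 mm

A4: ⌊420/2⌋ × 297 = 210 × 297 mm
A5: ⌊297/2⌋ × 210 = 148 × 210 mm
A6: ⌊210/2⌋ × 148 = 105 × 148 mm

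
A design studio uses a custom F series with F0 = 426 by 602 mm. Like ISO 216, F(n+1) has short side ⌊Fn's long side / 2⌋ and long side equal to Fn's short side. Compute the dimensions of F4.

106 × 150 mm

F1: ⌊602/2⌋ × 426 = 301 × 426 mm
F2: ⌊426/2⌋ × 301 = 213 × 301 mm
F3: ⌊301/2⌋ × 213 = 150 × 213 mm
F4: ⌊213/2⌋ × 150 = 106 × 150 mm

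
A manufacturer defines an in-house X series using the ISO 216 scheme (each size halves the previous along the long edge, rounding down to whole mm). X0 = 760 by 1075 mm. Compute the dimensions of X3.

268 × 380 mm

X1: ⌊1075/2⌋ × 760 = 537 × 760 mm
X2: ⌊760/2⌋ × 537 = 380 × 537 mm
X3: ⌊537/2⌋ × 380 = 268 × 380 mm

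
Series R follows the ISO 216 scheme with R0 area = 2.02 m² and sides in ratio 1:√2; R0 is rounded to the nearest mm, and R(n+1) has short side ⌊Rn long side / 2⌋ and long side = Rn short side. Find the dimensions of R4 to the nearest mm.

Let R0's short side be w mm. w · w√2 = 2.02 m² = 2,020,000 mm², so w ≈ 1195.1 mm and w√2 ≈ 1690.2 mm → R0 = 1195 × 1690 mm.
R1: ⌊1690/2⌋ × 1195 = 845 × 1195 mm
R2: ⌊1195/2⌋ × 845 = 597 × 845 mm
R3: ⌊845/2⌋ × 597 = 422 × 597 mm
R4: ⌊597/2⌋ × 422 = 298 × 422 mm

298 × 422 mm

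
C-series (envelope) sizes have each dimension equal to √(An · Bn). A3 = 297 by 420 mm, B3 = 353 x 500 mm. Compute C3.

Short side: √(297 · 353) = √104841 ≈ 323.8 → 324 mm
Long side: √(420 · 500) = √210000 ≈ 458.3 → 458 mm

324 × 458 mm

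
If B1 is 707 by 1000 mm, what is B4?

250 × 353 mm

B2: ⌊1000/2⌋ × 707 = 500 × 707 mm
B3: ⌊707/2⌋ × 500 = 353 × 500 mm
B4: ⌊500/2⌋ × 353 = 250 × 353 mm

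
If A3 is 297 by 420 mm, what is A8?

52 × 74 mm

A4: ⌊420/2⌋ × 297 = 210 × 297 mm
A5: ⌊297/2⌋ × 210 = 148 × 210 mm
A6: ⌊210/2⌋ × 148 = 105 × 148 mm
A7: ⌊148/2⌋ × 105 = 74 × 105 mm
A8: ⌊105/2⌋ × 74 = 52 × 74 mm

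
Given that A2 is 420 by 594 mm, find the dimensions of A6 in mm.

A3: ⌊594/2⌋ × 420 = 297 × 420 mm
A4: ⌊420/2⌋ × 297 = 210 × 297 mm
A5: ⌊297/2⌋ × 210 = 148 × 210 mm
A6: ⌊210/2⌋ × 148 = 105 × 148 mm

105 × 148 mm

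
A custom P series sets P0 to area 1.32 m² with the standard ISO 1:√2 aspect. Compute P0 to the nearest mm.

966 × 1366 mm

Let the short side be w mm. Then w · w√2 = 1.32 m² = 1,320,000 mm².
w² = 1,320,000/√2, so w ≈ 966.1 mm; long side = w√2 ≈ 1366.3 mm.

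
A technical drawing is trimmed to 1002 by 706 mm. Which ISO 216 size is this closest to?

B1 (707 × 1000 mm)

Aspect ratio 1002/706 ≈ 1.419 — close to the ISO √2 ≈ 1.414.
In the B-series (B0 = 1000 × 1414 mm): B1 = 707 × 1000 mm.
Off by 3 mm total — nearest standard size.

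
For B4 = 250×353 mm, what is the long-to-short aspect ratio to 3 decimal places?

1.412

353 / 250 = 1.412
ISO 216 targets √2 ≈ 1.414; the -0.002 deviation is from mm rounding.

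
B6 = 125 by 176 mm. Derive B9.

44 × 62 mm

B7: ⌊176/2⌋ × 125 = 88 × 125 mm
B8: ⌊125/2⌋ × 88 = 62 × 88 mm
B9: ⌊88/2⌋ × 62 = 44 × 62 mm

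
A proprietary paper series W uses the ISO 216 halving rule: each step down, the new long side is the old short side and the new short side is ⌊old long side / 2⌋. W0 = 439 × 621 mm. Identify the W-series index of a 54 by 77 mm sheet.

W6

W0: 439 × 621 mm
W1: 310 × 439 mm
W2: 219 × 310 mm
W3: 155 × 219 mm
W4: 109 × 155 mm
W5: 77 × 109 mm
W6: 54 × 77 mm
W7: 38 × 54 mm
→ matches W6.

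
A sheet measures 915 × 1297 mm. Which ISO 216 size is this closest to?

C0 (917 × 1297 mm)

Aspect ratio 1297/915 ≈ 1.417 — close to the ISO √2 ≈ 1.414.
In the C-series (envelope sizes, between A and B): C0 = 917 × 1297 mm.
Off by 2 mm total — nearest standard size.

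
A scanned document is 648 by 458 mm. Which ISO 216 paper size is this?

Aspect ratio 648/458 ≈ 1.415 — close to the ISO √2 ≈ 1.414.
In the C-series (envelope sizes, between A and B): C2 = 458 × 648 mm.

C2 (458 × 648 mm)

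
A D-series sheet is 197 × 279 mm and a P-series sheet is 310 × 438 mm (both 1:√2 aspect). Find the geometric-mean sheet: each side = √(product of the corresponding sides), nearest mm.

247 × 350 mm

Short side: √(197 · 310) = √61070 ≈ 247.1 → 247 mm
Long side: √(279 · 438) = √122202 ≈ 349.6 → 350 mm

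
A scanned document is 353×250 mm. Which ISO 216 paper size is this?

Aspect ratio 353/250 ≈ 1.412 — close to the ISO √2 ≈ 1.414.
In the B-series (B0 = 1000 × 1414 mm): B4 = 250 × 353 mm.

B4 (250 × 353 mm)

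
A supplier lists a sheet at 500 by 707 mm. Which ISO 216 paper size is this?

B2 (500 × 707 mm)

Aspect ratio 707/500 ≈ 1.414 — close to the ISO √2 ≈ 1.414.
In the B-series (B0 = 1000 × 1414 mm): B2 = 500 × 707 mm.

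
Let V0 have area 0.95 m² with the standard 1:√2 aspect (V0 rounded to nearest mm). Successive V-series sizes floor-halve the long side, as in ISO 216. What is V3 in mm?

Let V0's short side be w mm. w · w√2 = 0.95 m² = 950,000 mm², so w ≈ 819.6 mm and w√2 ≈ 1159.1 mm → V0 = 820 × 1159 mm.
V1: ⌊1159/2⌋ × 820 = 579 × 820 mm
V2: ⌊820/2⌋ × 579 = 410 × 579 mm
V3: ⌊579/2⌋ × 410 = 289 × 410 mm

289 × 410 mm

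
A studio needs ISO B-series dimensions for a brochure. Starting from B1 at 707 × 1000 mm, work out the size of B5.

B2: ⌊1000/2⌋ × 707 = 500 × 707 mm
B3: ⌊707/2⌋ × 500 = 353 × 500 mm
B4: ⌊500/2⌋ × 353 = 250 × 353 mm
B5: ⌊353/2⌋ × 250 = 176 × 250 mm

176 × 250 mm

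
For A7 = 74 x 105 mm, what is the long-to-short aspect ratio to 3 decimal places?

105 / 74 = 1.419
ISO 216 targets √2 ≈ 1.414; the +0.005 deviation is from mm rounding.

1.419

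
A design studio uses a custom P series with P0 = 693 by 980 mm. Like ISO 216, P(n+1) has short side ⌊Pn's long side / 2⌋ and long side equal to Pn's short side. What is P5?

122 × 173 mm

P1: ⌊980/2⌋ × 693 = 490 × 693 mm
P2: ⌊693/2⌋ × 490 = 346 × 490 mm
P3: ⌊490/2⌋ × 346 = 245 × 346 mm
P4: ⌊346/2⌋ × 245 = 173 × 245 mm
P5: ⌊245/2⌋ × 173 = 122 × 173 mm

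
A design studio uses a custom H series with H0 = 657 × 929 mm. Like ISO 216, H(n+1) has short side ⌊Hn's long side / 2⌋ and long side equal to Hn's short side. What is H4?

164 × 232 mm

H1: ⌊929/2⌋ × 657 = 464 × 657 mm
H2: ⌊657/2⌋ × 464 = 328 × 464 mm
H3: ⌊464/2⌋ × 328 = 232 × 328 mm
H4: ⌊328/2⌋ × 232 = 164 × 232 mm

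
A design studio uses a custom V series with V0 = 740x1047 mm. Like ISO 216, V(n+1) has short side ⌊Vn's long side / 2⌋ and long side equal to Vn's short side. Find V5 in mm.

130 × 185 mm

V1 = 523 × 740 mm (from V0 by 1 halving).
V2: ⌊740/2⌋ × 523 = 370 × 523 mm
V3: ⌊523/2⌋ × 370 = 261 × 370 mm
V4: ⌊370/2⌋ × 261 = 185 × 261 mm
V5: ⌊261/2⌋ × 185 = 130 × 185 mm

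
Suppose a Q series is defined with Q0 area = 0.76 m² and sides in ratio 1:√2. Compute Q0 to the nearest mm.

733 × 1037 mm

Let the short side be w mm. Then w · w√2 = 0.76 m² = 760,000 mm².
w² = 760,000/√2, so w ≈ 733.1 mm; long side = w√2 ≈ 1036.7 mm.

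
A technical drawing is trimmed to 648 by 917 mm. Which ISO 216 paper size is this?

C1 (648 × 917 mm)

Aspect ratio 917/648 ≈ 1.415 — close to the ISO √2 ≈ 1.414.
In the C-series (envelope sizes, between A and B): C1 = 648 × 917 mm.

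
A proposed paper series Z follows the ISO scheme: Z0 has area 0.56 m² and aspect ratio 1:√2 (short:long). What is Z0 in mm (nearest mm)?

Let the short side be w mm. Then w · w√2 = 0.56 m² = 560,000 mm².
w² = 560,000/√2, so w ≈ 629.3 mm; long side = w√2 ≈ 889.9 mm.

629 × 890 mm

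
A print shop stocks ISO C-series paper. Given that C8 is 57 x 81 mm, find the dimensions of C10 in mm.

C9: ⌊81/2⌋ × 57 = 40 × 57 mm
C10: ⌊57/2⌋ × 40 = 28 × 40 mm

28 × 40 mm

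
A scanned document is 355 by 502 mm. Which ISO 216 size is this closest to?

Aspect ratio 502/355 ≈ 1.414 — close to the ISO √2 ≈ 1.414.
In the B-series (B0 = 1000 × 1414 mm): B3 = 353 × 500 mm.
Off by 4 mm total — nearest standard size.

B3 (353 × 500 mm)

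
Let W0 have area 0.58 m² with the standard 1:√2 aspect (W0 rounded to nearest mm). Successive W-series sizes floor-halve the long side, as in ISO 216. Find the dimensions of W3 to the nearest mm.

Let W0's short side be w mm. w · w√2 = 0.58 m² = 580,000 mm², so w ≈ 640.4 mm and w√2 ≈ 905.7 mm → W0 = 640 × 906 mm.
W1: ⌊906/2⌋ × 640 = 453 × 640 mm
W2: ⌊640/2⌋ × 453 = 320 × 453 mm
W3: ⌊453/2⌋ × 320 = 226 × 320 mm

226 × 320 mm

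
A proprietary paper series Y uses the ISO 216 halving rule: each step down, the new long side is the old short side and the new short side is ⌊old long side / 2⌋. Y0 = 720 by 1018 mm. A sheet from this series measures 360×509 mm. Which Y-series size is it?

Y2

Y0: 720 × 1018 mm
Y1: 509 × 720 mm
Y2: 360 × 509 mm
Y3: 254 × 360 mm
→ matches Y2.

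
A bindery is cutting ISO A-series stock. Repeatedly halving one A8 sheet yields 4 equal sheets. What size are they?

4 = 2^2, so 2 halving steps.
A8 → A9 → … → A10 after 2 steps.

A10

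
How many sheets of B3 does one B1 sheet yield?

4

Each ISO step halves the sheet: 1 × B1 → 2 × B2 → 4 × B3
From B1 to B3 is 2 halving steps: 2^2 = 4.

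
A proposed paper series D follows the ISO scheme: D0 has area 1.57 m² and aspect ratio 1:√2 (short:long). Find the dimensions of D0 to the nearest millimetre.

Let the short side be w mm. Then w · w√2 = 1.57 m² = 1,570,000 mm².
w² = 1,570,000/√2, so w ≈ 1053.6 mm; long side = w√2 ≈ 1490.1 mm.

1054 × 1490 mm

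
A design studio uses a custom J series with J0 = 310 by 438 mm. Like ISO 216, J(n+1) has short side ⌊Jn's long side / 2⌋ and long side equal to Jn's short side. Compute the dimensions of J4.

77 × 109 mm

J1: ⌊438/2⌋ × 310 = 219 × 310 mm
J2: ⌊310/2⌋ × 219 = 155 × 219 mm
J3: ⌊219/2⌋ × 155 = 109 × 155 mm
J4: ⌊155/2⌋ × 109 = 77 × 109 mm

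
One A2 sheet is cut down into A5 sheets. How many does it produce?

Each ISO step halves the sheet: 1 × A2 → 2 × A3 → 4 × A4 → 8 × A5
From A2 to A5 is 3 halving steps: 2^3 = 8.

8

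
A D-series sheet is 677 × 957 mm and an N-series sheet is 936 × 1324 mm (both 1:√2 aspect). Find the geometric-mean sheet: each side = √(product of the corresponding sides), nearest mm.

Short side: √(677 · 936) = √633672 ≈ 796.0 → 796 mm
Long side: √(957 · 1324) = √1267068 ≈ 1125.6 → 1126 mm

796 × 1126 mm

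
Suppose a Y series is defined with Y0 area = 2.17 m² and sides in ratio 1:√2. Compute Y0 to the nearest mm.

1239 × 1752 mm

Let the short side be w mm. Then w · w√2 = 2.17 m² = 2,170,000 mm².
w² = 2,170,000/√2, so w ≈ 1238.7 mm; long side = w√2 ≈ 1751.8 mm.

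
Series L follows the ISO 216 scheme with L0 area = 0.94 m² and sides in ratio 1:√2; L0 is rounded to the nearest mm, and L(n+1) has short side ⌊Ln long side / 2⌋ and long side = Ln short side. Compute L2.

407 × 576 mm

Let L0's short side be w mm. w · w√2 = 0.94 m² = 940,000 mm², so w ≈ 815.3 mm and w√2 ≈ 1153.0 mm → L0 = 815 × 1153 mm.
L1: ⌊1153/2⌋ × 815 = 576 × 815 mm
L2: ⌊815/2⌋ × 576 = 407 × 576 mm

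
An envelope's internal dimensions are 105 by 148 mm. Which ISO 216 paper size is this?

Aspect ratio 148/105 ≈ 1.410 — close to the ISO √2 ≈ 1.414.
In the A-series (A0 area = 1 m²): A6 = 105 × 148 mm.

A6 (105 × 148 mm)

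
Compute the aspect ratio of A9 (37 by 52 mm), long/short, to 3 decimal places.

1.405

52 / 37 = 1.405
ISO 216 targets √2 ≈ 1.414; the -0.009 deviation is from mm rounding.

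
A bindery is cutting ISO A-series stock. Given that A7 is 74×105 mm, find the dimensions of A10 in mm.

A8: ⌊105/2⌋ × 74 = 52 × 74 mm
A9: ⌊74/2⌋ × 52 = 37 × 52 mm
A10: ⌊52/2⌋ × 37 = 26 × 37 mm

26 × 37 mm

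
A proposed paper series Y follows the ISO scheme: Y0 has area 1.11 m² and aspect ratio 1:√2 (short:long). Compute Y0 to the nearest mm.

886 × 1253 mm

Let the short side be w mm. Then w · w√2 = 1.11 m² = 1,110,000 mm².
w² = 1,110,000/√2, so w ≈ 885.9 mm; long side = w√2 ≈ 1252.9 mm.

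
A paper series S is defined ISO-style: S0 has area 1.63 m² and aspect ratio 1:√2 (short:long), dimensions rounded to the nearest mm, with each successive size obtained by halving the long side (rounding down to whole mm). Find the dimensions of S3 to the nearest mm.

Let S0's short side be w mm. w · w√2 = 1.63 m² = 1,630,000 mm², so w ≈ 1073.6 mm and w√2 ≈ 1518.3 mm → S0 = 1074 × 1518 mm.
S1: ⌊1518/2⌋ × 1074 = 759 × 1074 mm
S2: ⌊1074/2⌋ × 759 = 537 × 759 mm
S3: ⌊759/2⌋ × 537 = 379 × 537 mm

379 × 537 mm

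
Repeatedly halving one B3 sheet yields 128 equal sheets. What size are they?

B10

128 = 2^7, so 7 halving steps.
B3 → B4 → … → B10 after 7 steps.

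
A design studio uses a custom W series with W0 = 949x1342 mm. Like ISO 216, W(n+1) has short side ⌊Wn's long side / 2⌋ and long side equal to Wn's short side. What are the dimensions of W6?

W1: ⌊1342/2⌋ × 949 = 671 × 949 mm
W2: ⌊949/2⌋ × 671 = 474 × 671 mm
W3: ⌊671/2⌋ × 474 = 335 × 474 mm
W4: ⌊474/2⌋ × 335 = 237 × 335 mm
W5: ⌊335/2⌋ × 237 = 167 × 237 mm
W6: ⌊237/2⌋ × 167 = 118 × 167 mm

118 × 167 mm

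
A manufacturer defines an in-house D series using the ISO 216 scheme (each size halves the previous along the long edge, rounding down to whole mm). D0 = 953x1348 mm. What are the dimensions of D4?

D1 = 674 × 953 mm (from D0 by 1 halving).
D2: ⌊953/2⌋ × 674 = 476 × 674 mm
D3: ⌊674/2⌋ × 476 = 337 × 476 mm
D4: ⌊476/2⌋ × 337 = 238 × 337 mm

238 × 337 mm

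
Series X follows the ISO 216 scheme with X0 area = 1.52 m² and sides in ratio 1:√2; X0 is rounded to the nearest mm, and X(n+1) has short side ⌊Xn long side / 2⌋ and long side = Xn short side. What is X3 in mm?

Let X0's short side be w mm. w · w√2 = 1.52 m² = 1,520,000 mm², so w ≈ 1036.7 mm and w√2 ≈ 1466.2 mm → X0 = 1037 × 1466 mm.
X1: ⌊1466/2⌋ × 1037 = 733 × 1037 mm
X2: ⌊1037/2⌋ × 733 = 518 × 733 mm
X3: ⌊733/2⌋ × 518 = 366 × 518 mm

366 × 518 mm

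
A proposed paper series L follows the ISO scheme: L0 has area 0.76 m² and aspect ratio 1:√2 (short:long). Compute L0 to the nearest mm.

Let the short side be w mm. Then w · w√2 = 0.76 m² = 760,000 mm².
w² = 760,000/√2, so w ≈ 733.1 mm; long side = w√2 ≈ 1036.7 mm.

733 × 1037 mm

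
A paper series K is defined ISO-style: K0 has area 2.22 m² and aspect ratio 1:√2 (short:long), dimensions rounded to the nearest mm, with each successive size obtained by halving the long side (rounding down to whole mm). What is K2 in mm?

626 × 886 mm

Let K0's short side be w mm. w · w√2 = 2.22 m² = 2,220,000 mm², so w ≈ 1252.9 mm and w√2 ≈ 1771.9 mm → K0 = 1253 × 1772 mm.
K1: ⌊1772/2⌋ × 1253 = 886 × 1253 mm
K2: ⌊1253/2⌋ × 886 = 626 × 886 mm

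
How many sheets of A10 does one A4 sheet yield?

64

Each ISO step halves the sheet: 1 × A4 → 2 × A5 → 4 × A6 → 8 × A7 → …
From A4 to A10 is 6 halving steps: 2^6 = 64.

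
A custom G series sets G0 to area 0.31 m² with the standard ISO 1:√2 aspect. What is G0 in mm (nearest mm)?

Let the short side be w mm. Then w · w√2 = 0.31 m² = 310,000 mm².
w² = 310,000/√2, so w ≈ 468.2 mm; long side = w√2 ≈ 662.1 mm.

468 × 662 mm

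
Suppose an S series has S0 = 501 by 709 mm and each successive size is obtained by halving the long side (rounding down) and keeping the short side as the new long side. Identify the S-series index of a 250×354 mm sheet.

S0: 501 × 709 mm
S1: 354 × 501 mm
S2: 250 × 354 mm
S3: 177 × 250 mm
→ matches S2.

S2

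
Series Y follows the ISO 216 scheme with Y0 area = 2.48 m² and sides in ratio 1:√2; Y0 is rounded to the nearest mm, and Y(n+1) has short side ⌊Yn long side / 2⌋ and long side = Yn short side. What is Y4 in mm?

331 × 468 mm

Let Y0's short side be w mm. w · w√2 = 2.48 m² = 2,480,000 mm², so w ≈ 1324.2 mm and w√2 ≈ 1872.8 mm → Y0 = 1324 × 1873 mm.
Y1: ⌊1873/2⌋ × 1324 = 936 × 1324 mm
Y2: ⌊1324/2⌋ × 936 = 662 × 936 mm
Y3: ⌊936/2⌋ × 662 = 468 × 662 mm
Y4: ⌊662/2⌋ × 468 = 331 × 468 mm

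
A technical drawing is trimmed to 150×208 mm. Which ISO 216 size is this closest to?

Aspect ratio 208/150 ≈ 1.387 (ISO target is √2 ≈ 1.414).
In the A-series (A0 area = 1 m²): A5 = 148 × 210 mm.
Off by 4 mm total — nearest standard size.

A5 (148 × 210 mm)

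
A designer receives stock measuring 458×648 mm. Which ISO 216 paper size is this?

Aspect ratio 648/458 ≈ 1.415 — close to the ISO √2 ≈ 1.414.
In the C-series (envelope sizes, between A and B): C2 = 458 × 648 mm.

C2 (458 × 648 mm)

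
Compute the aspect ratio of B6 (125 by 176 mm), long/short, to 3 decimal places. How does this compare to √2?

1.408

176 / 125 = 1.408
ISO 216 targets √2 ≈ 1.414; the -0.006 deviation is from mm rounding.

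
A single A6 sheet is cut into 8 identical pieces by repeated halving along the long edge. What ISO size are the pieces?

8 = 2^3, so 3 halving steps.
A6 → A7 → … → A9 after 3 steps.

A9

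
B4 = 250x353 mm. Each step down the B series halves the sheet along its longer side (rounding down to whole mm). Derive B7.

88 × 125 mm

B5: ⌊353/2⌋ × 250 = 176 × 250 mm
B6: ⌊250/2⌋ × 176 = 125 × 176 mm
B7: ⌊176/2⌋ × 125 = 88 × 125 mm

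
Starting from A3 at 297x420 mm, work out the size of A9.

37 × 52 mm

A4: ⌊420/2⌋ × 297 = 210 × 297 mm
A5: ⌊297/2⌋ × 210 = 148 × 210 mm
A6: ⌊210/2⌋ × 148 = 105 × 148 mm
A7: ⌊148/2⌋ × 105 = 74 × 105 mm
A8: ⌊105/2⌋ × 74 = 52 × 74 mm
A9: ⌊74/2⌋ × 52 = 37 × 52 mm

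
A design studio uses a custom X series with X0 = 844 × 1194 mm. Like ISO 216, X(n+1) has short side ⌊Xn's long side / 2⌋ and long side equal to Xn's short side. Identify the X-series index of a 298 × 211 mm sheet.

X0: 844 × 1194 mm
X1: 597 × 844 mm
X2: 422 × 597 mm
X3: 298 × 422 mm
X4: 211 × 298 mm
X5: 149 × 211 mm
→ matches X4.

X4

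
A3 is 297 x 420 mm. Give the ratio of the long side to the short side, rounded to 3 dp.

1.414

420 / 297 = 1.414
Matches √2 ≈ 1.414 — the ISO 216 defining ratio.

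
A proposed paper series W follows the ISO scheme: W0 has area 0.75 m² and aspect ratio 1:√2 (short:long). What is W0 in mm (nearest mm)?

Let the short side be w mm. Then w · w√2 = 0.75 m² = 750,000 mm².
w² = 750,000/√2, so w ≈ 728.2 mm; long side = w√2 ≈ 1029.9 mm.

728 × 1030 mm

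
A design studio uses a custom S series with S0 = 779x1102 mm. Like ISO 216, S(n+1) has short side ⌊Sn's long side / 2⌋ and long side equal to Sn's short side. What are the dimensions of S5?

137 × 194 mm

S1: ⌊1102/2⌋ × 779 = 551 × 779 mm
S2: ⌊779/2⌋ × 551 = 389 × 551 mm
S3: ⌊551/2⌋ × 389 = 275 × 389 mm
S4: ⌊389/2⌋ × 275 = 194 × 275 mm
S5: ⌊275/2⌋ × 194 = 137 × 194 mm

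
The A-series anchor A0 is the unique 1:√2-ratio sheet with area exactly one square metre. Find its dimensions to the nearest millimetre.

841 × 1189 mm

Let the short side be w mm. Then the long side is w√2 and w · w√2 = 10⁶ mm².
w² = 10⁶/√2, so w = 1000 / 2^(1/4) ≈ 840.9 mm; long side = 1000 · 2^(1/4) ≈ 1189.2 mm.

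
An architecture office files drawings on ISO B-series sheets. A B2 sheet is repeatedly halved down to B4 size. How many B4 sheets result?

Each ISO step halves the sheet: 1 × B2 → 2 × B3 → 4 × B4
From B2 to B4 is 2 halving steps: 2^2 = 4.

4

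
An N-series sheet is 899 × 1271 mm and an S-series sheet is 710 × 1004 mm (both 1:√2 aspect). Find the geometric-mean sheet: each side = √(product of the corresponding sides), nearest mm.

799 × 1130 mm

Short side: √(899 · 710) = √638290 ≈ 798.9 → 799 mm
Long side: √(1271 · 1004) = √1276084 ≈ 1129.6 → 1130 mm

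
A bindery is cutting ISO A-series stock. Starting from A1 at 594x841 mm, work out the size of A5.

148 × 210 mm

A2: ⌊841/2⌋ × 594 = 420 × 594 mm
A3: ⌊594/2⌋ × 420 = 297 × 420 mm
A4: ⌊420/2⌋ × 297 = 210 × 297 mm
A5: ⌊297/2⌋ × 210 = 148 × 210 mm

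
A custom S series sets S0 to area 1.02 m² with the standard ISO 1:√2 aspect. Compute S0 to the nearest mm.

849 × 1201 mm

Let the short side be w mm. Then w · w√2 = 1.02 m² = 1,020,000 mm².
w² = 1,020,000/√2, so w ≈ 849.3 mm; long side = w√2 ≈ 1201.0 mm.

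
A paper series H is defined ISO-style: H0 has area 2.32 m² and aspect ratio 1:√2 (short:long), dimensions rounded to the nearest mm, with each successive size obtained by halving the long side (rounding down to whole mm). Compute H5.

Let H0's short side be w mm. w · w√2 = 2.32 m² = 2,320,000 mm², so w ≈ 1280.8 mm and w√2 ≈ 1811.3 mm → H0 = 1281 × 1811 mm.
H1: ⌊1811/2⌋ × 1281 = 905 × 1281 mm
H2: ⌊1281/2⌋ × 905 = 640 × 905 mm
H3: ⌊905/2⌋ × 640 = 452 × 640 mm
H4: ⌊640/2⌋ × 452 = 320 × 452 mm
H5: ⌊452/2⌋ × 320 = 226 × 320 mm

226 × 320 mm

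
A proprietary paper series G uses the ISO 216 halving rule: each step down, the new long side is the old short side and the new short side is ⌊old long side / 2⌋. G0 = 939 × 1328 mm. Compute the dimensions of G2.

469 × 664 mm

G1: ⌊1328/2⌋ × 939 = 664 × 939 mm
G2: ⌊939/2⌋ × 664 = 469 × 664 mm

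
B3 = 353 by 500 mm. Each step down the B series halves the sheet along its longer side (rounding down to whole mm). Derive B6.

B4: ⌊500/2⌋ × 353 = 250 × 353 mm
B5: ⌊353/2⌋ × 250 = 176 × 250 mm
B6: ⌊250/2⌋ × 176 = 125 × 176 mm

125 × 176 mm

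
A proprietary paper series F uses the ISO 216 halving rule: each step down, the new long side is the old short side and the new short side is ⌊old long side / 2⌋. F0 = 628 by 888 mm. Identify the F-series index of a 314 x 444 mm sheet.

F0: 628 × 888 mm
F1: 444 × 628 mm
F2: 314 × 444 mm
F3: 222 × 314 mm
→ matches F2.

F2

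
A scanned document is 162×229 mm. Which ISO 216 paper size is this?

Aspect ratio 229/162 ≈ 1.414 — close to the ISO √2 ≈ 1.414.
In the C-series (envelope sizes, between A and B): C5 = 162 × 229 mm.

C5 (162 × 229 mm)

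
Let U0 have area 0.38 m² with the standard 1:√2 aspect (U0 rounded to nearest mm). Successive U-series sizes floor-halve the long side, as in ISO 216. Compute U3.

183 × 259 mm

Let U0's short side be w mm. w · w√2 = 0.38 m² = 380,000 mm², so w ≈ 518.4 mm and w√2 ≈ 733.1 mm → U0 = 518 × 733 mm.
U1: ⌊733/2⌋ × 518 = 366 × 518 mm
U2: ⌊518/2⌋ × 366 = 259 × 366 mm
U3: ⌊366/2⌋ × 259 = 183 × 259 mm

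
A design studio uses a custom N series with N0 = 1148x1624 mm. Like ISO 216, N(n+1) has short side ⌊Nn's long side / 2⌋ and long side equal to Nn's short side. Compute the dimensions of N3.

406 × 574 mm

N1: ⌊1624/2⌋ × 1148 = 812 × 1148 mm
N2: ⌊1148/2⌋ × 812 = 574 × 812 mm
N3: ⌊812/2⌋ × 574 = 406 × 574 mm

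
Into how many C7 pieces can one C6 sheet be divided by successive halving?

2

Each ISO step halves the sheet: 1 × C6 → 2 × C7
From C6 to C7 is 1 halving step: 2^1 = 2.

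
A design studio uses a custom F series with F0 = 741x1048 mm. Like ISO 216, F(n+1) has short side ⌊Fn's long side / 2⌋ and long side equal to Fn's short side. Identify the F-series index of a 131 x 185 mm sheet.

F0: 741 × 1048 mm
F1: 524 × 741 mm
F2: 370 × 524 mm
F3: 262 × 370 mm
F4: 185 × 262 mm
F5: 131 × 185 mm
F6: 92 × 131 mm
→ matches F5.

F5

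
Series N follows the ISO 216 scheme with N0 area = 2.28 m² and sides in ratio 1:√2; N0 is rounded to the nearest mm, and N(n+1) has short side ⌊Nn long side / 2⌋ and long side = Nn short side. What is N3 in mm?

449 × 635 mm

Let N0's short side be w mm. w · w√2 = 2.28 m² = 2,280,000 mm², so w ≈ 1269.7 mm and w√2 ≈ 1795.7 mm → N0 = 1270 × 1796 mm.
N1: ⌊1796/2⌋ × 1270 = 898 × 1270 mm
N2: ⌊1270/2⌋ × 898 = 635 × 898 mm
N3: ⌊898/2⌋ × 635 = 449 × 635 mm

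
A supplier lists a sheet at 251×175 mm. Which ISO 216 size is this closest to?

B5 (176 × 250 mm)

Aspect ratio 251/175 ≈ 1.434 (ISO target is √2 ≈ 1.414).
In the B-series (B0 = 1000 × 1414 mm): B5 = 176 × 250 mm.
Off by 2 mm total — nearest standard size.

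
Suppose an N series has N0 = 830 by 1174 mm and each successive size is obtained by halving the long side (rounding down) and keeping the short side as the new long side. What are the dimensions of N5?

N1 = 587 × 830 mm (from N0 by 1 halving).
N2: ⌊830/2⌋ × 587 = 415 × 587 mm
N3: ⌊587/2⌋ × 415 = 293 × 415 mm
N4: ⌊415/2⌋ × 293 = 207 × 293 mm
N5: ⌊293/2⌋ × 207 = 146 × 207 mm

146 × 207 mm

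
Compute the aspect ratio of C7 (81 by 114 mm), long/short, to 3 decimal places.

114 / 81 = 1.407
ISO 216 targets √2 ≈ 1.414; the -0.007 deviation is from mm rounding.

1.407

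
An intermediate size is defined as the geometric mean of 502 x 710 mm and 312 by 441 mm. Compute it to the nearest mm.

Short side: √(502 · 312) = √156624 ≈ 395.8 → 396 mm
Long side: √(710 · 441) = √313110 ≈ 559.6 → 560 mm

396 × 560 mm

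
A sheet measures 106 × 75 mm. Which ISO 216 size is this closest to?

A7 (74 × 105 mm)

Aspect ratio 106/75 ≈ 1.413 — close to the ISO √2 ≈ 1.414.
In the A-series (A0 area = 1 m²): A7 = 74 × 105 mm.
Off by 2 mm total — nearest standard size.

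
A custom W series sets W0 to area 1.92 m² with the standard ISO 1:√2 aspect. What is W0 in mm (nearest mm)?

Let the short side be w mm. Then w · w√2 = 1.92 m² = 1,920,000 mm².
w² = 1,920,000/√2, so w ≈ 1165.2 mm; long side = w√2 ≈ 1647.8 mm.

1165 × 1648 mm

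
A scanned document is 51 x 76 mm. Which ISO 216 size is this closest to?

Aspect ratio 76/51 ≈ 1.490 (ISO target is √2 ≈ 1.414).
In the A-series (A0 area = 1 m²): A8 = 52 × 74 mm.
Off by 3 mm total — nearest standard size.

A8 (52 × 74 mm)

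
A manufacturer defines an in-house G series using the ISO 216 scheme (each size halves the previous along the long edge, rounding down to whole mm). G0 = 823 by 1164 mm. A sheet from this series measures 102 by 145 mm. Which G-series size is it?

G6

G0: 823 × 1164 mm
G1: 582 × 823 mm
G2: 411 × 582 mm
G3: 291 × 411 mm
G4: 205 × 291 mm
G5: 145 × 205 mm
G6: 102 × 145 mm
G7: 72 × 102 mm
→ matches G6.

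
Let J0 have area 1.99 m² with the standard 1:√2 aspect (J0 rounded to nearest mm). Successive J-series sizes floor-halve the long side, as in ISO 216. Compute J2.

Let J0's short side be w mm. w · w√2 = 1.99 m² = 1,990,000 mm², so w ≈ 1186.2 mm and w√2 ≈ 1677.6 mm → J0 = 1186 × 1678 mm.
J1: ⌊1678/2⌋ × 1186 = 839 × 1186 mm
J2: ⌊1186/2⌋ × 839 = 593 × 839 mm

593 × 839 mm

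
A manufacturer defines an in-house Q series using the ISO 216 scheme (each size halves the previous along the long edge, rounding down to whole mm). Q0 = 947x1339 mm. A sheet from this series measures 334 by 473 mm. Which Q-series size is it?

Q3

Q0: 947 × 1339 mm
Q1: 669 × 947 mm
Q2: 473 × 669 mm
Q3: 334 × 473 mm
Q4: 236 × 334 mm
→ matches Q3.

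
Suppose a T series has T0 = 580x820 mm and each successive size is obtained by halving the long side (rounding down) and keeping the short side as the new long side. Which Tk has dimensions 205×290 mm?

T0: 580 × 820 mm
T1: 410 × 580 mm
T2: 290 × 410 mm
T3: 205 × 290 mm
T4: 145 × 205 mm
→ matches T3.

T3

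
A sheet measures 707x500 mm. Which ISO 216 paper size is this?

Aspect ratio 707/500 ≈ 1.414 — close to the ISO √2 ≈ 1.414.
In the B-series (B0 = 1000 × 1414 mm): B2 = 500 × 707 mm.

B2 (500 × 707 mm)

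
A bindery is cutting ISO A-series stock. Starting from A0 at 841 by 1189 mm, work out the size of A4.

A1: ⌊1189/2⌋ × 841 = 594 × 841 mm
A2: ⌊841/2⌋ × 594 = 420 × 594 mm
A3: ⌊594/2⌋ × 420 = 297 × 420 mm
A4: ⌊420/2⌋ × 297 = 210 × 297 mm

210 × 297 mm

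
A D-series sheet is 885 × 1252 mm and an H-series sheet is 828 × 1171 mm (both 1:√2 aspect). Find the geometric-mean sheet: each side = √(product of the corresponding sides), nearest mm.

Short side: √(885 · 828) = √732780 ≈ 856.0 → 856 mm
Long side: √(1252 · 1171) = √1466092 ≈ 1210.8 → 1211 mm

856 × 1211 mm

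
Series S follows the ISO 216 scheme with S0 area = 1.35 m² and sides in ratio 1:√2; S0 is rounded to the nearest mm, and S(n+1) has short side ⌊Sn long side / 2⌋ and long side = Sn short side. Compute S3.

345 × 488 mm

Let S0's short side be w mm. w · w√2 = 1.35 m² = 1,350,000 mm², so w ≈ 977.0 mm and w√2 ≈ 1381.7 mm → S0 = 977 × 1382 mm.
S1: ⌊1382/2⌋ × 977 = 691 × 977 mm
S2: ⌊977/2⌋ × 691 = 488 × 691 mm
S3: ⌊691/2⌋ × 488 = 345 × 488 mm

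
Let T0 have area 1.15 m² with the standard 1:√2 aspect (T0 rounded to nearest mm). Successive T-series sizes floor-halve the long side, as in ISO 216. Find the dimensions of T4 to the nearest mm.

Let T0's short side be w mm. w · w√2 = 1.15 m² = 1,150,000 mm², so w ≈ 901.8 mm and w√2 ≈ 1275.3 mm → T0 = 902 × 1275 mm.
T1: ⌊1275/2⌋ × 902 = 637 × 902 mm
T2: ⌊902/2⌋ × 637 = 451 × 637 mm
T3: ⌊637/2⌋ × 451 = 318 × 451 mm
T4: ⌊451/2⌋ × 318 = 225 × 318 mm

225 × 318 mm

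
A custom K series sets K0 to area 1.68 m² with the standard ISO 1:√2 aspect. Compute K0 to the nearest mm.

Let the short side be w mm. Then w · w√2 = 1.68 m² = 1,680,000 mm².
w² = 1,680,000/√2, so w ≈ 1089.9 mm; long side = w√2 ≈ 1541.4 mm.

1090 × 1541 mm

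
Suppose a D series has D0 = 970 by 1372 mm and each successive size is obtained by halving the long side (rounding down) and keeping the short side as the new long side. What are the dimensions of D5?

171 × 242 mm

D1: ⌊1372/2⌋ × 970 = 686 × 970 mm
D2: ⌊970/2⌋ × 686 = 485 × 686 mm
D3: ⌊686/2⌋ × 485 = 343 × 485 mm
D4: ⌊485/2⌋ × 343 = 242 × 343 mm
D5: ⌊343/2⌋ × 242 = 171 × 242 mm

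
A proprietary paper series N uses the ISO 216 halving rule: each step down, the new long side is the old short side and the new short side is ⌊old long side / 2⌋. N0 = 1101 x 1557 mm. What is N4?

275 × 389 mm

N1: ⌊1557/2⌋ × 1101 = 778 × 1101 mm
N2: ⌊1101/2⌋ × 778 = 550 × 778 mm
N3: ⌊778/2⌋ × 550 = 389 × 550 mm
N4: ⌊550/2⌋ × 389 = 275 × 389 mm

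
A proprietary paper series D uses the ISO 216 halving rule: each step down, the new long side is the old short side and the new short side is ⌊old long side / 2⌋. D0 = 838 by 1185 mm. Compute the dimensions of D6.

104 × 148 mm

D1: ⌊1185/2⌋ × 838 = 592 × 838 mm
D2: ⌊838/2⌋ × 592 = 419 × 592 mm
D3: ⌊592/2⌋ × 419 = 296 × 419 mm
D4: ⌊419/2⌋ × 296 = 209 × 296 mm
D5: ⌊296/2⌋ × 209 = 148 × 209 mm
D6: ⌊209/2⌋ × 148 = 104 × 148 mm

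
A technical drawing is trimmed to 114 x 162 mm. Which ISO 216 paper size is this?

Aspect ratio 162/114 ≈ 1.421 — close to the ISO √2 ≈ 1.414.
In the C-series (envelope sizes, between A and B): C6 = 114 × 162 mm.

C6 (114 × 162 mm)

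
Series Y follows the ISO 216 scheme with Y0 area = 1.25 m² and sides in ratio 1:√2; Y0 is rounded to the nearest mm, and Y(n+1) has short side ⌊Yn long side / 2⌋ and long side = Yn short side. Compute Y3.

Let Y0's short side be w mm. w · w√2 = 1.25 m² = 1,250,000 mm², so w ≈ 940.2 mm and w√2 ≈ 1329.6 mm → Y0 = 940 × 1330 mm.
Y1: ⌊1330/2⌋ × 940 = 665 × 940 mm
Y2: ⌊940/2⌋ × 665 = 470 × 665 mm
Y3: ⌊665/2⌋ × 470 = 332 × 470 mm

332 × 470 mm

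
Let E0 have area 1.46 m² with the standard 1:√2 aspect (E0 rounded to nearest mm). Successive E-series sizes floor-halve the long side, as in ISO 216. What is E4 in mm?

254 × 359 mm

Let E0's short side be w mm. w · w√2 = 1.46 m² = 1,460,000 mm², so w ≈ 1016.1 mm and w√2 ≈ 1436.9 mm → E0 = 1016 × 1437 mm.
E1: ⌊1437/2⌋ × 1016 = 718 × 1016 mm
E2: ⌊1016/2⌋ × 718 = 508 × 718 mm
E3: ⌊718/2⌋ × 508 = 359 × 508 mm
E4: ⌊508/2⌋ × 359 = 254 × 359 mm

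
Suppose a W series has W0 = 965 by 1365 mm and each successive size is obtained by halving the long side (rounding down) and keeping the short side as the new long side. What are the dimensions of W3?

W1: ⌊1365/2⌋ × 965 = 682 × 965 mm
W2: ⌊965/2⌋ × 682 = 482 × 682 mm
W3: ⌊682/2⌋ × 482 = 341 × 482 mm

341 × 482 mm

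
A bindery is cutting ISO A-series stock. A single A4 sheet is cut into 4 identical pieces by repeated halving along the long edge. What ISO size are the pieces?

4 = 2^2, so 2 halving steps.
A4 → A5 → … → A6 after 2 steps.

A6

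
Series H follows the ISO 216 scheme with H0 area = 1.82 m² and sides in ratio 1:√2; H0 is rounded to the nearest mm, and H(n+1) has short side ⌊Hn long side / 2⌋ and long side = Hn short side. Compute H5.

200 × 283 mm

Let H0's short side be w mm. w · w√2 = 1.82 m² = 1,820,000 mm², so w ≈ 1134.4 mm and w√2 ≈ 1604.3 mm → H0 = 1134 × 1604 mm.
H1: ⌊1604/2⌋ × 1134 = 802 × 1134 mm
H2: ⌊1134/2⌋ × 802 = 567 × 802 mm
H3: ⌊802/2⌋ × 567 = 401 × 567 mm
H4: ⌊567/2⌋ × 401 = 283 × 401 mm
H5: ⌊401/2⌋ × 283 = 200 × 283 mm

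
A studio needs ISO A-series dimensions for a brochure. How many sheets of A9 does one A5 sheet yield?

Each ISO step halves the sheet: 1 × A5 → 2 × A6 → 4 × A7 → 8 × A8 → …
From A5 to A9 is 4 halving steps: 2^4 = 16.

16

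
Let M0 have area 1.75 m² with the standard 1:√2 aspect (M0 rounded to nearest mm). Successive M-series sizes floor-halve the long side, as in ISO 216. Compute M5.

Let M0's short side be w mm. w · w√2 = 1.75 m² = 1,750,000 mm², so w ≈ 1112.4 mm and w√2 ≈ 1573.2 mm → M0 = 1112 × 1573 mm.
M1: ⌊1573/2⌋ × 1112 = 786 × 1112 mm
M2: ⌊1112/2⌋ × 786 = 556 × 786 mm
M3: ⌊786/2⌋ × 556 = 393 × 556 mm
M4: ⌊556/2⌋ × 393 = 278 × 393 mm
M5: ⌊393/2⌋ × 278 = 196 × 278 mm

196 × 278 mm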